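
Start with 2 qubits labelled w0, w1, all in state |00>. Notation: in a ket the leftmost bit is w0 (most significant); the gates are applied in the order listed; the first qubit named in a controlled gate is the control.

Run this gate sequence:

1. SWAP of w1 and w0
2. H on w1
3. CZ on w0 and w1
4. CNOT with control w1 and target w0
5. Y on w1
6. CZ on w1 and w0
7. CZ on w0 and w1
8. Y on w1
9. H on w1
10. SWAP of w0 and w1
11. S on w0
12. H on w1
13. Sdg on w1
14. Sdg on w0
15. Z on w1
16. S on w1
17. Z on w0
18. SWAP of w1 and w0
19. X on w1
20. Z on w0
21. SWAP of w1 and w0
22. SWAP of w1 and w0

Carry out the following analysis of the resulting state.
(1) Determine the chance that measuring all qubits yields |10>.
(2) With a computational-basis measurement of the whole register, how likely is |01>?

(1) A full measurement returns |10> with probability 1/2. Key observation: steps 21-22 multiply out to the identity, so the circuit reduces to the remaining gates.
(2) A full measurement returns |01> with probability 1/2.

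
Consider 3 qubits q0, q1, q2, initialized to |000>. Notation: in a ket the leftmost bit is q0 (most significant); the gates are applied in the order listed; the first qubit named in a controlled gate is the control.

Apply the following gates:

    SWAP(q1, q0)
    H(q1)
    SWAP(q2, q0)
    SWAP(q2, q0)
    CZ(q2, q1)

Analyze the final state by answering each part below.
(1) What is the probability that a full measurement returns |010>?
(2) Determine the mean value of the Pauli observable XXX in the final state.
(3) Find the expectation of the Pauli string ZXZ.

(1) Outcome |010> occurs with probability 1/2. Key observation: gates 3-4 undo each other exactly, leaving only the rest of the circuit to track.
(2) The observable XXX averages to 0.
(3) The observable ZXZ averages to 1.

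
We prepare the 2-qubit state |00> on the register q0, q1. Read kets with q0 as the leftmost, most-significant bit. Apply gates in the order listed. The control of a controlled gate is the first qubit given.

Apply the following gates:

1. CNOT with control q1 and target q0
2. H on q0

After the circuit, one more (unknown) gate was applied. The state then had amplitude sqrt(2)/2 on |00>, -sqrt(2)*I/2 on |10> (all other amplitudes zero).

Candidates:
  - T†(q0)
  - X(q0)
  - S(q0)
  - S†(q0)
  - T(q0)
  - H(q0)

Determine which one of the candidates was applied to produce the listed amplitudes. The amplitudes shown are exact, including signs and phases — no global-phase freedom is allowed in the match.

It was S†(q0) that produced the state shown.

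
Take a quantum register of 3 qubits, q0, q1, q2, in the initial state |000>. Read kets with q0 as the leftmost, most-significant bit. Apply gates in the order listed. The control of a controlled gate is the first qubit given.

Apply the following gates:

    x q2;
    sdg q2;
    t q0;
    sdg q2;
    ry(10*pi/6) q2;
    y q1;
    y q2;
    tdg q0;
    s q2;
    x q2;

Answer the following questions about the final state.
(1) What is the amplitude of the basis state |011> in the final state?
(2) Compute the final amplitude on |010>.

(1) The final state's coefficient on |011> equals sqrt(3)/2.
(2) |010> carries amplitude -I/2 in the final state.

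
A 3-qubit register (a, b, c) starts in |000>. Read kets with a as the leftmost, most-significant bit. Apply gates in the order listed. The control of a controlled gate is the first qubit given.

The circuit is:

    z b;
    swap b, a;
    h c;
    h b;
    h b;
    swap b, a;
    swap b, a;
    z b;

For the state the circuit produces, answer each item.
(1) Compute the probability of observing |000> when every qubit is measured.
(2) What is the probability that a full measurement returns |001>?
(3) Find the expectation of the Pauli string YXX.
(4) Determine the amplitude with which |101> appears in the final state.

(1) The probability of measuring |000> is 1/2.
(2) A full measurement returns |001> with probability 1/2.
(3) The observable YXX averages to 0.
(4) The final state's coefficient on |101> equals 0.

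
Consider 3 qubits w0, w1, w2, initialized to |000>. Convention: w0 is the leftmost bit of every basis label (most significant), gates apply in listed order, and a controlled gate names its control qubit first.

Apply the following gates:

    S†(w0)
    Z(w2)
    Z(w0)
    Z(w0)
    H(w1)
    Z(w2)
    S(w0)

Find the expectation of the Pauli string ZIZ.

The expectation value of ZIZ is 1.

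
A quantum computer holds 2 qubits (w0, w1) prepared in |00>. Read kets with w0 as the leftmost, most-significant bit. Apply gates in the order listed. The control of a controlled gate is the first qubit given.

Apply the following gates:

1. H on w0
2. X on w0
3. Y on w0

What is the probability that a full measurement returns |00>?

The probability of measuring |00> is 1/2.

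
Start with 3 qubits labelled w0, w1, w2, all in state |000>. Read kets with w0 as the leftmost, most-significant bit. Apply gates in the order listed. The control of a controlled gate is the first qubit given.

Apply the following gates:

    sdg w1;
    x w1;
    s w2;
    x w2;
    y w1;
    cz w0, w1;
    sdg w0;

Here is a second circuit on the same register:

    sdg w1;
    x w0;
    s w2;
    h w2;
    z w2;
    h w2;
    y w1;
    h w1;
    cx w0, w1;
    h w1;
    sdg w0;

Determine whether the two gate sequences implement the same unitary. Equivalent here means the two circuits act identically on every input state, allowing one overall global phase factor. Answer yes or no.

No, they are not equivalent — no single phase factor reconciles the two unitaries.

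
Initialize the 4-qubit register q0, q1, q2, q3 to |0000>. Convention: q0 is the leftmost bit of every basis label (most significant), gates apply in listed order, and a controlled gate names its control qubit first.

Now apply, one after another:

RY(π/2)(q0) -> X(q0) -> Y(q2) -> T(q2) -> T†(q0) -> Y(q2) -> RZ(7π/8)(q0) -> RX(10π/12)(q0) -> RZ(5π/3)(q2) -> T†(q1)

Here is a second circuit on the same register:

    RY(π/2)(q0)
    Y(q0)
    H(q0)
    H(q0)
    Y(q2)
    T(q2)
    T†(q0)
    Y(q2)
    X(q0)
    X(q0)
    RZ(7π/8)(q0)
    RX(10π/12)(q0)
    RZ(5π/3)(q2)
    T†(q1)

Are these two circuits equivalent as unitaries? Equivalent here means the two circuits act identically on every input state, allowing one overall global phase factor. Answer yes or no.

No — the two circuits implement different unitaries, even allowing a global phase.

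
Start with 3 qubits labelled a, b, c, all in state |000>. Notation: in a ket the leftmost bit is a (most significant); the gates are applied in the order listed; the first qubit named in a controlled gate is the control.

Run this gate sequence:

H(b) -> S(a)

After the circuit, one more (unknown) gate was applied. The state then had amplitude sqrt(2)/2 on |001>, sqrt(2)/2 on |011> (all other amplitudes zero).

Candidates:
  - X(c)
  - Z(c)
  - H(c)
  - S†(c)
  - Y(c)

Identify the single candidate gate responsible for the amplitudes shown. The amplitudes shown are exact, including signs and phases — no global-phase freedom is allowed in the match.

It was X(c) that produced the state shown.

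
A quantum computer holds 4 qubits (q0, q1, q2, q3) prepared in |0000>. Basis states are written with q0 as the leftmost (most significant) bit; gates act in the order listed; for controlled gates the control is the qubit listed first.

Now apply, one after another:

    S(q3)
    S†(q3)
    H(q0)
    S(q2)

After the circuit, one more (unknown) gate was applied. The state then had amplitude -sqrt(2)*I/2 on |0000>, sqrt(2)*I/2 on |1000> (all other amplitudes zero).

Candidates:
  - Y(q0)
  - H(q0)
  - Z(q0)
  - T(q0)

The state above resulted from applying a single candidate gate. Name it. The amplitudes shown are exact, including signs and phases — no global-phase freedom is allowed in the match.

The unique candidate consistent with the amplitudes is Y(q0). Key observation: gates 1-2 undo each other exactly, leaving only the rest of the circuit to track.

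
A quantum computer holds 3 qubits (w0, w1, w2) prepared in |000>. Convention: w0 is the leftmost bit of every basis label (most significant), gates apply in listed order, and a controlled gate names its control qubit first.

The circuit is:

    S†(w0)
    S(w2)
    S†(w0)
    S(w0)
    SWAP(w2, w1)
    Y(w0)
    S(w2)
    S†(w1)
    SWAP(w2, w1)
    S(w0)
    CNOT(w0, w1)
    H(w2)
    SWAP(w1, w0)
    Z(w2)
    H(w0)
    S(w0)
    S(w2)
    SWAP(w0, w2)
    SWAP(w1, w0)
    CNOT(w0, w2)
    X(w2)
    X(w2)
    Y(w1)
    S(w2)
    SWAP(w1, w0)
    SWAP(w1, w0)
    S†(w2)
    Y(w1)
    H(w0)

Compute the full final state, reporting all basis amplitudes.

The resulting statevector has amplitude sqrt(2)*I/4 on |000>, -sqrt(2)/4 on |001>, sqrt(2)/4 on |010>, sqrt(2)*I/4 on |011>, -sqrt(2)*I/4 on |100>, sqrt(2)/4 on |101>, -sqrt(2)/4 on |110>, -sqrt(2)*I/4 on |111>. Key observation: the block from step 23 through step 28 cancels to the identity and can be dropped.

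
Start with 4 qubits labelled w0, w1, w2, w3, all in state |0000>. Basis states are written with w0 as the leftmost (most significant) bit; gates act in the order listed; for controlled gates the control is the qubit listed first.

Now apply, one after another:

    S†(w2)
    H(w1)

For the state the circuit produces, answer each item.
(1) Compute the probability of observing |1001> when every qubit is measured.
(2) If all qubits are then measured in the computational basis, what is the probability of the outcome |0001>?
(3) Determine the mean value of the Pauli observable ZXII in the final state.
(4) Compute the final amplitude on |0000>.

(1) A full measurement returns |1001> with probability 0.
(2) The probability of measuring |0001> is 0.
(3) The observable ZXII averages to 1.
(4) |0000> carries amplitude sqrt(2)/2 in the final state.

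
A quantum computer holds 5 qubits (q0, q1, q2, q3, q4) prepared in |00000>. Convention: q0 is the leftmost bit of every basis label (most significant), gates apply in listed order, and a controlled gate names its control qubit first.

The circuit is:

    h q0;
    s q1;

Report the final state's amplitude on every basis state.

The resulting statevector has amplitude sqrt(2)/2 on |00000>, sqrt(2)/2 on |10000>, and 0 on every other basis state.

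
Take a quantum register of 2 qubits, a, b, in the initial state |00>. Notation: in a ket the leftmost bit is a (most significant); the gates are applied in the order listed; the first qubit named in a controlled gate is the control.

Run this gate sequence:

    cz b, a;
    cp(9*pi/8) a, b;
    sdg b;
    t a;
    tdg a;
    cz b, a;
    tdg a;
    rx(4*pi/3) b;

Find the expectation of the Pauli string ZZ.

The expectation value of ZZ is -1/2.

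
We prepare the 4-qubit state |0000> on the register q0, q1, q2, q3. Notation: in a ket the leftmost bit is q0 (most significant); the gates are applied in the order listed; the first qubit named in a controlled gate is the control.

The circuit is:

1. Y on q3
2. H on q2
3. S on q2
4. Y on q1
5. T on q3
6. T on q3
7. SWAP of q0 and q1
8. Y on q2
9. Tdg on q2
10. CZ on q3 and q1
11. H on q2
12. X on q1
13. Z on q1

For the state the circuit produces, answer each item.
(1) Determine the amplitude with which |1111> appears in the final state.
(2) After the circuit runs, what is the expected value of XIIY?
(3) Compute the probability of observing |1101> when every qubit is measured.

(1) The amplitude on |1111> is -exp(3*I*pi/4)/2 + I/2.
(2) In the final state, XIIY has expectation 0.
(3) The probability of measuring |1101> is sqrt(2)/4 + 1/2.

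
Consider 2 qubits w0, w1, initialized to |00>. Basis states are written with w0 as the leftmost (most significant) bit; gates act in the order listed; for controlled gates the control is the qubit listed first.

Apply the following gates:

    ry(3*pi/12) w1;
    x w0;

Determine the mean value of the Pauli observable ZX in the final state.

The observable ZX averages to -sqrt(2)/2.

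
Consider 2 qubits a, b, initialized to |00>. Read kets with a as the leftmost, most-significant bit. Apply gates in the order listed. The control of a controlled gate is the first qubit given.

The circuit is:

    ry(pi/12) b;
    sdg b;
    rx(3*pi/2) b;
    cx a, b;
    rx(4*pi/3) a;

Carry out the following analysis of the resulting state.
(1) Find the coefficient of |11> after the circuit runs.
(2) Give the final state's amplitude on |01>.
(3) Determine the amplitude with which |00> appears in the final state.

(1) The amplitude on |11> is -3*sqrt(2*sqrt(2) + 4)/16 - 3*sqrt(4 - 2*sqrt(2))/16 - sqrt(12 - 6*sqrt(2))/16 + sqrt(6*sqrt(2) + 12)/16.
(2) The final state's coefficient on |01> equals I*(-sqrt(2*sqrt(2) + 4)/16 + sqrt(4 - 2*sqrt(2))/16 + sqrt(12 - 6*sqrt(2))/16 + sqrt(6*sqrt(2) + 12)/16).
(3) The final state's coefficient on |00> equals -sqrt(12 - 6*sqrt(2))/16 + sqrt(4 - 2*sqrt(2))/16 + sqrt(2*sqrt(2) + 4)/16 + sqrt(6*sqrt(2) + 12)/16.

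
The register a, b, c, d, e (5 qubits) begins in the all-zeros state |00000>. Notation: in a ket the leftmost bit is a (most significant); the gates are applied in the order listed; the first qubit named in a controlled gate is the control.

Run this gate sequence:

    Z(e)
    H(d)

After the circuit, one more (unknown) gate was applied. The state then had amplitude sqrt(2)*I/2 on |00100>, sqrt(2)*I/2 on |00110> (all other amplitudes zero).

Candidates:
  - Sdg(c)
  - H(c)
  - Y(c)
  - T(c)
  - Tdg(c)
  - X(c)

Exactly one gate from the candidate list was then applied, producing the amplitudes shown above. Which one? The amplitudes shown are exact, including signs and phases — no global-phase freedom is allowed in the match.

The unique candidate consistent with the amplitudes is Y(c).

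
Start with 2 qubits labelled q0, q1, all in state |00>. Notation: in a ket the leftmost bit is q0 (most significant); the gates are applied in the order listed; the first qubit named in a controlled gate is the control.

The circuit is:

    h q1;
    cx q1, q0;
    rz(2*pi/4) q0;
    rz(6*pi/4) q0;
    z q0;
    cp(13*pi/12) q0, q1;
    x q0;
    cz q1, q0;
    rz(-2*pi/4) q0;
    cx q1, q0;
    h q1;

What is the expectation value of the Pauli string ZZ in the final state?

The observable ZZ averages to -sqrt(2)/4 + sqrt(6)/4.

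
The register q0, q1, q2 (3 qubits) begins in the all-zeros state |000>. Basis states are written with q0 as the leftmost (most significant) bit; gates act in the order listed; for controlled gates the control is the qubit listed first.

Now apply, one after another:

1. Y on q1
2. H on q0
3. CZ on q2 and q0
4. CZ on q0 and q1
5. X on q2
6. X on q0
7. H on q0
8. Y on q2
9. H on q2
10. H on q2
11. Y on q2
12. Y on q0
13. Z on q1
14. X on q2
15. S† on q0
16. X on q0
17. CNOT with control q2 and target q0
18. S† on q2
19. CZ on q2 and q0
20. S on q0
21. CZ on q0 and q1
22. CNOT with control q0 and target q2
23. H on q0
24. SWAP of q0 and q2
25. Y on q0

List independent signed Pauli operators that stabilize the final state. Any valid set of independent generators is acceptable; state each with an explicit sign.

The stabilizer group can be generated by -IIX, +ZII, -IZI, among other valid generating sets. Key observation: steps 8-11 multiply out to the identity, so the circuit reduces to the remaining gates.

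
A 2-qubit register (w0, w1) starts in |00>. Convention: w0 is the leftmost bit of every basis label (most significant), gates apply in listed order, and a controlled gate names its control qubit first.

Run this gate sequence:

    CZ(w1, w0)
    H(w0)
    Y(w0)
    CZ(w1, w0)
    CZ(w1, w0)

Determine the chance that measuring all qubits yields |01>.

The probability of measuring |01> is 0. Key observation: gates 4-5 undo each other exactly, leaving only the rest of the circuit to track.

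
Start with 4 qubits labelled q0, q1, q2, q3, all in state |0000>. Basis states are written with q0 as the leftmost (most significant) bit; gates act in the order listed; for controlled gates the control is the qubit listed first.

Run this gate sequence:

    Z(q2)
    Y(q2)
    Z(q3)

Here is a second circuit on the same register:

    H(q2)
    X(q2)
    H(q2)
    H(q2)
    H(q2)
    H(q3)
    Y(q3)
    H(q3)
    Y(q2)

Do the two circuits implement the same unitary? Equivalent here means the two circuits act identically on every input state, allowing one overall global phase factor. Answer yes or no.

No, they are not equivalent — no single phase factor reconciles the two unitaries.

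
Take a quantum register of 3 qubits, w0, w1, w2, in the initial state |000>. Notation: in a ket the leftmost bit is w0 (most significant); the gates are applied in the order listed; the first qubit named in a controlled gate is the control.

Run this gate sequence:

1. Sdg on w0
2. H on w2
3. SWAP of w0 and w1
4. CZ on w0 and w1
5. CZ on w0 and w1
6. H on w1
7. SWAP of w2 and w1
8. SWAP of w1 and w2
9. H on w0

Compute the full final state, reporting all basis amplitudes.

After the circuit, the state carries amplitude sqrt(2)/4 on |000>, sqrt(2)/4 on |001>, sqrt(2)/4 on |010>, sqrt(2)/4 on |011>, sqrt(2)/4 on |100>, sqrt(2)/4 on |101>, sqrt(2)/4 on |110>, sqrt(2)/4 on |111>. Key observation: gates 4-5 undo each other exactly, leaving only the rest of the circuit to track.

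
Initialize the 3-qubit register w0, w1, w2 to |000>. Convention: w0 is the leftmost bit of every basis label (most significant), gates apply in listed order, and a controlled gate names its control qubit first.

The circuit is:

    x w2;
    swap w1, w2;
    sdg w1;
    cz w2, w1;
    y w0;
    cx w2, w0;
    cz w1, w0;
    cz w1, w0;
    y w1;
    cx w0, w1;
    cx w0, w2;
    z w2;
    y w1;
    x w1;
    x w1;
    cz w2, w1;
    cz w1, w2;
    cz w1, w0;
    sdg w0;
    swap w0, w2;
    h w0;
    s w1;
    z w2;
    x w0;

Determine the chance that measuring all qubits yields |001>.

The probability of measuring |001> is 1/2.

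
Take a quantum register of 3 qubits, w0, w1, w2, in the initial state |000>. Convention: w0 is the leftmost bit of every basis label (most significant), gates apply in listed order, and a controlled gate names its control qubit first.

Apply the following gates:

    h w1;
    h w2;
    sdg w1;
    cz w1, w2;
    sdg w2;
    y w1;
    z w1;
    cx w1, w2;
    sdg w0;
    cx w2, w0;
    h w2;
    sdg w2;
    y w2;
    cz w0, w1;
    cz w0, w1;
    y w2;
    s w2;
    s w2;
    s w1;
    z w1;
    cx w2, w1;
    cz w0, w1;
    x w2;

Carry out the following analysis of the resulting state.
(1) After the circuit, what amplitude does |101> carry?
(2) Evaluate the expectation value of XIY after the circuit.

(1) The amplitude on |101> is -sqrt(2)*I/4.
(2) The observable XIY averages to 1.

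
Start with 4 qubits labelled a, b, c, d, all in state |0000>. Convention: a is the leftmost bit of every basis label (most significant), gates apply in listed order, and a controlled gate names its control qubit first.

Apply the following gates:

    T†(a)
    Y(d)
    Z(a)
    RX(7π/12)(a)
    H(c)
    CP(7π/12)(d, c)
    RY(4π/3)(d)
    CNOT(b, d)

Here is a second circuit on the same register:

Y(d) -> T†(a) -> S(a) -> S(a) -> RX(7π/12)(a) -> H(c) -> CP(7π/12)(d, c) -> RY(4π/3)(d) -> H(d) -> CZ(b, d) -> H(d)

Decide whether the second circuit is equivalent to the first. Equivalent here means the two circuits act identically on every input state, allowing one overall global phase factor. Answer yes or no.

Yes: on every input state the two circuits agree up to one overall phase factor.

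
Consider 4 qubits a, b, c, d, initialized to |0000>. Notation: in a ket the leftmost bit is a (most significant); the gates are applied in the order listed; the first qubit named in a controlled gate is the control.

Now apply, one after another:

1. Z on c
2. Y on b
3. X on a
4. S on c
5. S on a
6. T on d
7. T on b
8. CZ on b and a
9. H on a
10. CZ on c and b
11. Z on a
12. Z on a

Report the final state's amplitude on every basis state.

After the circuit, the state carries amplitude sqrt(2)*exp(I*pi/4)/2 on |0100>, -sqrt(2)*exp(I*pi/4)/2 on |1100>, and 0 on every other basis state.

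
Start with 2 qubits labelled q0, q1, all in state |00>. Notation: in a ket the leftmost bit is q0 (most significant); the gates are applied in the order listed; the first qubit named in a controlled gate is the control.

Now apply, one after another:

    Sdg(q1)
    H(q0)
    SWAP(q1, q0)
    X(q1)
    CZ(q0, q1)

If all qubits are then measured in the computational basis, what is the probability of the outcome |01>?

A full measurement returns |01> with probability 1/2.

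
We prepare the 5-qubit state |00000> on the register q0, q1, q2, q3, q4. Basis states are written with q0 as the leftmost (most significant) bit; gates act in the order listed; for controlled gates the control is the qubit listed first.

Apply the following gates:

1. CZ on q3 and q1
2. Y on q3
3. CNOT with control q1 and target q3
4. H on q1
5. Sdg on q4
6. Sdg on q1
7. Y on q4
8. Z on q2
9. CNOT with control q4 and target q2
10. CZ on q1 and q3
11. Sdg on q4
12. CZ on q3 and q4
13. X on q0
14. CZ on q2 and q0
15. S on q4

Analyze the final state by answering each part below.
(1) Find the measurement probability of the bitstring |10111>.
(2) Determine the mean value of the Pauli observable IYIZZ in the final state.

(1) Outcome |10111> occurs with probability 1/2.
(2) In the final state, IYIZZ has expectation 1.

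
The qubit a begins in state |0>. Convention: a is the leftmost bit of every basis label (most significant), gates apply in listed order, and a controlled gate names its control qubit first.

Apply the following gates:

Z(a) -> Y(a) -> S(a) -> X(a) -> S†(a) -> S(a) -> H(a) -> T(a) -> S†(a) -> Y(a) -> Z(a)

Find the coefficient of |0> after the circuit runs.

The amplitude on |0> is sqrt(2)*exp(I*pi/4)/2.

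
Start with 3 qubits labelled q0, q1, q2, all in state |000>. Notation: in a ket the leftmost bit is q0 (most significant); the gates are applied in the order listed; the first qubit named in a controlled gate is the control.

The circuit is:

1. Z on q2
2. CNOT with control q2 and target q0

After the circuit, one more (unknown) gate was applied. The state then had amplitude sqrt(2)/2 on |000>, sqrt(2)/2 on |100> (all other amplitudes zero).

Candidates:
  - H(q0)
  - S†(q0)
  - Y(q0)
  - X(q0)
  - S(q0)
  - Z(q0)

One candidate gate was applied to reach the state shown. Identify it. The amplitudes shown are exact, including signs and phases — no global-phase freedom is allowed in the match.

It was H(q0) that produced the state shown.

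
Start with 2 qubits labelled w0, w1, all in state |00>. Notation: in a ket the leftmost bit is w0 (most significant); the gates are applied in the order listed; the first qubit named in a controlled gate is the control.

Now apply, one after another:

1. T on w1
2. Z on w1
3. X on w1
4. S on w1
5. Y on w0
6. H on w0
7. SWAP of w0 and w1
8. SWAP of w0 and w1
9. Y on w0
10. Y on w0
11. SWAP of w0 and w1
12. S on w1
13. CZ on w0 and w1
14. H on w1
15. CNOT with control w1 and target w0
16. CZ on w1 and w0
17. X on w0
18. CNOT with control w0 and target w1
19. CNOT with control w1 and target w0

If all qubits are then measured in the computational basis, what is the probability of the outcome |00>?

A full measurement returns |00> with probability 1/2.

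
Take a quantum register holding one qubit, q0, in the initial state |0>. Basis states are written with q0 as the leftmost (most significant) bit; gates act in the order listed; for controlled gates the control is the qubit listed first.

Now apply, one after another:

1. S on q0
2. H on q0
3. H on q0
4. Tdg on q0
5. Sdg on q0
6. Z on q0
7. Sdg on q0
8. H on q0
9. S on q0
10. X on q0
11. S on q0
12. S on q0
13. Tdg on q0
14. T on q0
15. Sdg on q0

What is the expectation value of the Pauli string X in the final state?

The observable X averages to 1.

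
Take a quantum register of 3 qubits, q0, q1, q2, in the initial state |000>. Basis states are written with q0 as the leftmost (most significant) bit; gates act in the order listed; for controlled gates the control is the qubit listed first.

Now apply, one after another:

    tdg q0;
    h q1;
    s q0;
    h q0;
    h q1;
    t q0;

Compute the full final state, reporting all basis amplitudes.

The resulting statevector has amplitude sqrt(2)/2 on |000>, sqrt(2)*exp(I*pi/4)/2 on |100>, and 0 on every other basis state.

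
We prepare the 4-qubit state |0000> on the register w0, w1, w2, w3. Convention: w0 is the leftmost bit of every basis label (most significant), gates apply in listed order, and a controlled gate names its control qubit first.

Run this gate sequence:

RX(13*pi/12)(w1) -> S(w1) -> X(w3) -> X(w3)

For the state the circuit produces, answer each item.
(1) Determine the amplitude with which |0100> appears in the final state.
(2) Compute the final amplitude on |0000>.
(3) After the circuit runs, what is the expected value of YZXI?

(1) The amplitude on |0100> is sqrt(2 - sqrt(2))/4 + sqrt(3*sqrt(2) + 6)/4. Key observation: the block from step 3 through step 4 cancels to the identity and can be dropped.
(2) |0000> carries amplitude -sqrt(sqrt(2) + 2)/4 + sqrt(6 - 3*sqrt(2))/4 in the final state.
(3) The observable YZXI averages to 0.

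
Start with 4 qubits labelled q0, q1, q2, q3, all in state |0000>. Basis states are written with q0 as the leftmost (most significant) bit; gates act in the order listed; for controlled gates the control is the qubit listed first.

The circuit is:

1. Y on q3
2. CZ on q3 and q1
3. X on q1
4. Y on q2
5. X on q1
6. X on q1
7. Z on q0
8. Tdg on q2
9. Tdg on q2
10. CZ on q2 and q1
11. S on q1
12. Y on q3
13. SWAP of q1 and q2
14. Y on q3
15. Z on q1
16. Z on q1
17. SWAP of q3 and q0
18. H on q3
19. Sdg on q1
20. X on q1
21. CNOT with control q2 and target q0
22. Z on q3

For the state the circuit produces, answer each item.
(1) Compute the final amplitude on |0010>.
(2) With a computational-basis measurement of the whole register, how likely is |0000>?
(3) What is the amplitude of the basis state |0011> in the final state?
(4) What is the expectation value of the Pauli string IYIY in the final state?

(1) The amplitude on |0010> is -sqrt(2)*I/2. Key observation: gates 5-6 undo each other exactly, leaving only the rest of the circuit to track.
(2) A full measurement returns |0000> with probability 0.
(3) The amplitude on |0011> is sqrt(2)*I/2.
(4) The observable IYIY averages to 0.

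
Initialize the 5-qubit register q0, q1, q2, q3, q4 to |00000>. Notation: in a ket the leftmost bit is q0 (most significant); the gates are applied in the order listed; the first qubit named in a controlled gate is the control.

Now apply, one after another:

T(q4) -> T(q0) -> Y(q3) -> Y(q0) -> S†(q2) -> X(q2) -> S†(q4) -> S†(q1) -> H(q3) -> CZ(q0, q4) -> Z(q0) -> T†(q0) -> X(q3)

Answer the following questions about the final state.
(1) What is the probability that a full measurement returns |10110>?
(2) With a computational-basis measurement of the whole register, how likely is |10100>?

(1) A full measurement returns |10110> with probability 1/2.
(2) The probability of measuring |10100> is 1/2.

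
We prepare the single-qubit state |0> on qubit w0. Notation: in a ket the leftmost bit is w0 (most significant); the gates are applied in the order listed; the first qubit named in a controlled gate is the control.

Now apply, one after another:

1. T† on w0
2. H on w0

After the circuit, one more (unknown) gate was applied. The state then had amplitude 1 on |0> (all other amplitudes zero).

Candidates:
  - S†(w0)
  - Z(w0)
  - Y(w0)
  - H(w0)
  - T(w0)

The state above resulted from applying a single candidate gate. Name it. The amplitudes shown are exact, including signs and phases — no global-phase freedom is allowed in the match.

The applied gate was H(w0).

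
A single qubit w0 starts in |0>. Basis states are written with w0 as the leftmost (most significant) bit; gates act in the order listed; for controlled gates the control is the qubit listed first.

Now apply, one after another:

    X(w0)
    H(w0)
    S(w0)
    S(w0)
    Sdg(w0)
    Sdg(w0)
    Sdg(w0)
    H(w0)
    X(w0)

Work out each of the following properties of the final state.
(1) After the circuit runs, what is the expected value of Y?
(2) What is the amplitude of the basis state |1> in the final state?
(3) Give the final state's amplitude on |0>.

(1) The observable Y averages to 1.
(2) |1> carries amplitude 1/2 + I/2 in the final state.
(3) The final state's coefficient on |0> equals 1/2 - I/2.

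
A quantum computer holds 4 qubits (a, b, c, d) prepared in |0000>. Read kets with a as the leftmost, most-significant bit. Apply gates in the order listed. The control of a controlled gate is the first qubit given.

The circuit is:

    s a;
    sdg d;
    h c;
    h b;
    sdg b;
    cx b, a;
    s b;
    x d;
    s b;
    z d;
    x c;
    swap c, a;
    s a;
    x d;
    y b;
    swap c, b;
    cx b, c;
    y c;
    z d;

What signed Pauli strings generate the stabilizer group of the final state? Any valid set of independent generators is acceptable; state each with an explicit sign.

One valid set of independent stabilizer generators is +YIII, -IYII, +IIZI, +IIIZ (any independent generating set of the same group is equally correct).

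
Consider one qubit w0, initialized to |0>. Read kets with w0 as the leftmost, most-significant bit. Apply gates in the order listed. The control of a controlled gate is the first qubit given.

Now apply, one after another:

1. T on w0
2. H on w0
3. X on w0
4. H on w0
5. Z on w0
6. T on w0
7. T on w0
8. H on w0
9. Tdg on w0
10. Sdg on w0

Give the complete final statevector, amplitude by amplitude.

The resulting statevector has amplitude sqrt(2)/2 on |0>, -sqrt(2)*exp(I*pi/4)/2 on |1>.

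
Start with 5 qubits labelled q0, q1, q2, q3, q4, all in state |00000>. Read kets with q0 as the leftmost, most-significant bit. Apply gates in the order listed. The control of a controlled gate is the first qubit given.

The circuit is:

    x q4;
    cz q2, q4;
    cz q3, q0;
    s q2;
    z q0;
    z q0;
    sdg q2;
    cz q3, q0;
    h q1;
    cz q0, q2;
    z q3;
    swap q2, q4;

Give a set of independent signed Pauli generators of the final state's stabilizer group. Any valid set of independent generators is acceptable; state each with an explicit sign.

One valid set of independent stabilizer generators is +IXIII, +ZIIII, -IIZII, +IIIZI, +IIIIZ (any independent generating set of the same group is equally correct). Key observation: gates 3-8 undo each other exactly, leaving only the rest of the circuit to track.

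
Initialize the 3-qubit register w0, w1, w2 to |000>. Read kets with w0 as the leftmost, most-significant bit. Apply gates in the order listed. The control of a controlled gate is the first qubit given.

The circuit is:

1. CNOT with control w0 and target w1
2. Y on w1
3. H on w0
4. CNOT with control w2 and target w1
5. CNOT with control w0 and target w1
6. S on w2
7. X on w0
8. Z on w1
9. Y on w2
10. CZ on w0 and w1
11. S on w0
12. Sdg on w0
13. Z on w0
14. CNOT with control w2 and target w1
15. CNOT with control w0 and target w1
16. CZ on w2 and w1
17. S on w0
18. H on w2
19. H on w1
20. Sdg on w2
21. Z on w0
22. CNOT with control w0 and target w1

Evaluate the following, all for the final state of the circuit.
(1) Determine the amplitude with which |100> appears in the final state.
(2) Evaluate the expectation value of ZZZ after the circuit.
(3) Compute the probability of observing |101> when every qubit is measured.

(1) |100> carries amplitude -sqrt(2)*I/4 in the final state. Key observation: steps 11-12 multiply out to the identity, so the circuit reduces to the remaining gates.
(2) The observable ZZZ averages to 0.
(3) The probability of measuring |101> is 1/8.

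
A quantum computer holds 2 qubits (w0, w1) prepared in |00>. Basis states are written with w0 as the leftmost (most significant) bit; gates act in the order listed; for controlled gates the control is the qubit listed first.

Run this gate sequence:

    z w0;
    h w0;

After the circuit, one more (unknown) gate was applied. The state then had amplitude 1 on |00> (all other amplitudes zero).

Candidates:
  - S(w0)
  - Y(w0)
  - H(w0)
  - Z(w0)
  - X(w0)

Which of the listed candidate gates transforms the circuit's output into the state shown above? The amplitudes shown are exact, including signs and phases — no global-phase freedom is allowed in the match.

It was H(w0) that produced the state shown.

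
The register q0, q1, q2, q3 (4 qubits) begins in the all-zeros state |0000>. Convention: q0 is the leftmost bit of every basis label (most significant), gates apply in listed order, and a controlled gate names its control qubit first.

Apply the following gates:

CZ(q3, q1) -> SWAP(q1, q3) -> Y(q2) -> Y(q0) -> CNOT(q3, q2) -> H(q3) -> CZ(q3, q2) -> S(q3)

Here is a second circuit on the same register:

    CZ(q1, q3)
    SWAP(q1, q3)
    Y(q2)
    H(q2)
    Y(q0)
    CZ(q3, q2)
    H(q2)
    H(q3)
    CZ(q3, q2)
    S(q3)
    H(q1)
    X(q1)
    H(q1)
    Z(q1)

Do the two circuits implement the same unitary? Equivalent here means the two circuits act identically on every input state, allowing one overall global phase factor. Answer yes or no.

Yes: on every input state the two circuits agree up to one overall phase factor.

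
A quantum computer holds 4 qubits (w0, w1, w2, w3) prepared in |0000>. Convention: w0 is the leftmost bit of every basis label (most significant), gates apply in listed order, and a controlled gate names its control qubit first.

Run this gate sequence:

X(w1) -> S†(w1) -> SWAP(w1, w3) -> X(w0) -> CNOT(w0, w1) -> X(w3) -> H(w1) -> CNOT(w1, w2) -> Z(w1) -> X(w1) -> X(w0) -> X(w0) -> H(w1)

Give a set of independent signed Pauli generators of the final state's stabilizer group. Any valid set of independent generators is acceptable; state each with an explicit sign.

One valid set of independent stabilizer generators is -IXZI, +IZXI, -ZIII, +IIIZ (any independent generating set of the same group is equally correct).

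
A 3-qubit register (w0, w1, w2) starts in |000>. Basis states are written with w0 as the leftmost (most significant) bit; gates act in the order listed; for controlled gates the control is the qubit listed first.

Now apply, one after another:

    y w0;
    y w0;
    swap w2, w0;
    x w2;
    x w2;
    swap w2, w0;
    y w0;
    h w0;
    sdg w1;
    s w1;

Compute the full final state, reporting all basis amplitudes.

After the circuit, the state carries amplitude sqrt(2)*I/2 on |000>, -sqrt(2)*I/2 on |100>, and 0 on every other basis state. Key observation: gates 2-7 undo each other exactly, leaving only the rest of the circuit to track.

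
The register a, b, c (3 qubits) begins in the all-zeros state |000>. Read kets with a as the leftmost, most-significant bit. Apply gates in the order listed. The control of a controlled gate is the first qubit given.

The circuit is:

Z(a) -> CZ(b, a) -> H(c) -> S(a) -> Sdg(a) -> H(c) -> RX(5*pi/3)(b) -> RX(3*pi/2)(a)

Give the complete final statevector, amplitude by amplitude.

The final amplitudes are sqrt(6)/4 on |000>, 0 on |001>, sqrt(2)*I/4 on |010>, 0 on |011>, sqrt(6)*I/4 on |100>, 0 on |101>, -sqrt(2)/4 on |110>, 0 on |111>. Key observation: the block from step 3 through step 6 cancels to the identity and can be dropped.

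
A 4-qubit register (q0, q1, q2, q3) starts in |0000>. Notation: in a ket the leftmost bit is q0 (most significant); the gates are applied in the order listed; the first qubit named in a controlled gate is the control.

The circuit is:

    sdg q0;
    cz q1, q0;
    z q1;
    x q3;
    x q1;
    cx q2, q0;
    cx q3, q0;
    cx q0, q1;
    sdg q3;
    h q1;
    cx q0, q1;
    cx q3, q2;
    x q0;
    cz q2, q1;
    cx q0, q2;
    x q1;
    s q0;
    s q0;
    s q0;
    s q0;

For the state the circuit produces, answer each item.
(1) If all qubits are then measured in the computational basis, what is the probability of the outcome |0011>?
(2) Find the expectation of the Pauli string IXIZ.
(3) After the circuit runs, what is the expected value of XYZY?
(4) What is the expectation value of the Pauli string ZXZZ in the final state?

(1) A full measurement returns |0011> with probability 1/2. Key observation: steps 17-20 multiply out to the identity, so the circuit reduces to the remaining gates.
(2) In the final state, IXIZ has expectation 1.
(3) In the final state, XYZY has expectation 0.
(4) The observable ZXZZ averages to -1.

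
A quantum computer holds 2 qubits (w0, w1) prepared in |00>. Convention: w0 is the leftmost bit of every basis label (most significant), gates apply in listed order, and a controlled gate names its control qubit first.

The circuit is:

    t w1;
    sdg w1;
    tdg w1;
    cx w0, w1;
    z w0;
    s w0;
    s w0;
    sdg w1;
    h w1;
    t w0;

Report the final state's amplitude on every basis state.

After the circuit, the state carries amplitude sqrt(2)/2 on |00>, sqrt(2)/2 on |01>, 0 on |10>, 0 on |11>.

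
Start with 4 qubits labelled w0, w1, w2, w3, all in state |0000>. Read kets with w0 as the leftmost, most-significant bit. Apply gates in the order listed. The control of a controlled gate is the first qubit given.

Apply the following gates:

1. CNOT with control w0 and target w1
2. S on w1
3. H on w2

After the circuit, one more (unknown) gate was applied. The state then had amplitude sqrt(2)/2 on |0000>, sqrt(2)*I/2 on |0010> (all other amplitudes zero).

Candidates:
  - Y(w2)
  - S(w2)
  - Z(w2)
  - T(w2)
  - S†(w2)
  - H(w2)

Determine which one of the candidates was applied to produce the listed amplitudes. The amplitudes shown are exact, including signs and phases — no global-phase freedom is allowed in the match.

The applied gate was S(w2).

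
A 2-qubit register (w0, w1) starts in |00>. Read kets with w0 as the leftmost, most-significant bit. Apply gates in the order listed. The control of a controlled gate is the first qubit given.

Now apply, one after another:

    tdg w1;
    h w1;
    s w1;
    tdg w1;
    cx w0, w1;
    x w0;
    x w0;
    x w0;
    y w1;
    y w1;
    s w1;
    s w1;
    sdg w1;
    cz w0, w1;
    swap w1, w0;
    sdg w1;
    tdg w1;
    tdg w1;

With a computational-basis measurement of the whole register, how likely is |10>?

Outcome |10> occurs with probability 0. Key observation: steps 7-8 multiply out to the identity, so the circuit reduces to the remaining gates.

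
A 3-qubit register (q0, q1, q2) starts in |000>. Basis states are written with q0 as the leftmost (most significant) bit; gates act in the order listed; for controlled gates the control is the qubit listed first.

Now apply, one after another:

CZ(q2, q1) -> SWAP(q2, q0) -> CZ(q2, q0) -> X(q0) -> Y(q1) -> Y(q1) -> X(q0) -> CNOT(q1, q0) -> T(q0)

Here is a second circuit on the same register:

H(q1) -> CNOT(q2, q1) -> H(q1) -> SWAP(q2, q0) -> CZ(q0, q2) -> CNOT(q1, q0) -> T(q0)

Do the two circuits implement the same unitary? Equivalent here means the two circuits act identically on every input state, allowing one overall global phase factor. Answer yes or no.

Yes: on every input state the two circuits agree up to one overall phase factor.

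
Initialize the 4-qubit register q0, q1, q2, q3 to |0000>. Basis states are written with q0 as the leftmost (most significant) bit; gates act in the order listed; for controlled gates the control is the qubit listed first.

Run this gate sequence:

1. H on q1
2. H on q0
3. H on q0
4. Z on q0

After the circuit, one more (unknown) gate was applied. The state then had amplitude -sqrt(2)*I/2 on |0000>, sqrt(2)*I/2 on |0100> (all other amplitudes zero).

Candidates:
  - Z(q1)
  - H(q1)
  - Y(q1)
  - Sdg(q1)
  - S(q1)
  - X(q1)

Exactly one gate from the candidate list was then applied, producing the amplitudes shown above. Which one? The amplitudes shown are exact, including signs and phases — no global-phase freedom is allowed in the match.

It was Y(q1) that produced the state shown. Key observation: the block from step 2 through step 3 cancels to the identity and can be dropped.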